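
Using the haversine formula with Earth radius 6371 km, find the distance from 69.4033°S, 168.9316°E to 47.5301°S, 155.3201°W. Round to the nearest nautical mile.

Δλ = -155.3201 − 168.9316 = -324.2517°; wrapped into (−180°, 180°]: 35.7483°.
Δφ = -47.5301 − -69.4033 = 21.8732°.
a = sin²(Δφ/2) + cos φ₁ · cos φ₂ · sin²(Δλ/2) = 0.058371.
c = 2·atan2(√a, √(1−a)) = 0.48803 rad → d = 6371·c ≈ 3109.24 km ≈ 1678.85 nmi.

1679 nmi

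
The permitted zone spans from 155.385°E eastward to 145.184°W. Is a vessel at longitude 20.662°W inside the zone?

No

Band width going east from +155.385° to -145.184°: ((-145.184 − 155.385) mod 360) = 59.431°.
Offset of -20.662° east of the west edge: ((-20.662 − 155.385) mod 360) = 183.953°.
183.953° > 59.431° ⇒ outside.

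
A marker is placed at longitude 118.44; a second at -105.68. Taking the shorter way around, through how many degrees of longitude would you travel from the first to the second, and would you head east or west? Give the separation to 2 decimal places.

135.88° east

Raw difference: -105.68 − 118.44 = -224.12°.
Normalise into (−180°, 180°]: -224.12° + 360° = 135.88°.
Positive ⇒ the second point lies to the east; separation 135.88°.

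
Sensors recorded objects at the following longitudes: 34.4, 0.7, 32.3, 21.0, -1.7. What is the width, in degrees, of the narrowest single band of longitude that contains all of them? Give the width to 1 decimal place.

36.1°

Sort the longitudes: -1.7°, +0.7°, +21.0°, +32.3°, +34.4°.
Eastward gaps between consecutive values (wrapping around): 2.4°, 20.3°, 11.3°, 2.1°, 323.9°.
Largest gap = 323.9° ⇒ minimal covering band is its complement: 360° − 323.9° = 36.1°.
Band runs from -1.7° eastward to +34.4°.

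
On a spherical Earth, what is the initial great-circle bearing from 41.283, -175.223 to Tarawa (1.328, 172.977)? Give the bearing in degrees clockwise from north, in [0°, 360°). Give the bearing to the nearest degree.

Δλ = 172.977 − -175.223 = 348.200°; wrapped into (−180°, 180°]: -11.800°.
θ = atan2( sin Δλ · cos φ₂ , cos φ₁ · sin φ₂ − sin φ₁ · cos φ₂ · cos Δλ )
  = atan2(-0.20444, -0.62825) = -161.974° → normalised to [0°, 360°): 198.026°.

198°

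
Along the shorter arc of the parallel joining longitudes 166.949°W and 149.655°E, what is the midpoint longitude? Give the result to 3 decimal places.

171.353°E

Signed shortest Δλ from -166.949° to +149.655° is -43.396°.
Midpoint longitude = -166.949° + (-43.396°)/2 = -166.949° − 21.698° = -188.647°.
Normalise into (−180°, 180°]: +171.353°.
(The naïve average (-166.949 + +149.655)/2 = -8.647° is on the wrong side of the globe.)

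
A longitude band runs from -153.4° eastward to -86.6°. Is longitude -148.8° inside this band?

Yes

Band width going east from -153.4° to -86.6°: ((-86.6 − -153.4) mod 360) = 66.8°.
Offset of -148.8° east of the west edge: ((-148.8 − -153.4) mod 360) = 4.6°.
4.6° ≤ 66.8° ⇒ inside.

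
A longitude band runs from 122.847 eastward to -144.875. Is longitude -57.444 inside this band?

Band width going east from +122.847° to -144.875°: ((-144.875 − 122.847) mod 360) = 92.278°.
Offset of -57.444° east of the west edge: ((-57.444 − 122.847) mod 360) = 179.709°.
179.709° > 92.278° ⇒ outside.

No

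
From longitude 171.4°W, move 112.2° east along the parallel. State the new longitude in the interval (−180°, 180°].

59.2°W

Start at -171.4°; shift +112.2° → -59.2°.
-59.2° already lies in (−180°, 180°].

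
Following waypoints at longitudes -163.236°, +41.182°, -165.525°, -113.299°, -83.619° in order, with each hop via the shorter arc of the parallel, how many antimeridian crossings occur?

Leg 1: -163.236° → +41.182°, shortest Δλ = -155.582° (west) — crosses 180°.
Leg 2: +41.182° → -165.525°, shortest Δλ = 153.293° (east) — crosses 180°.
Leg 3: -165.525° → -113.299°, shortest Δλ = 52.226° (east) — does not cross 180°.
Leg 4: -113.299° → -83.619°, shortest Δλ = 29.68° (east) — does not cross 180°.
Total crossings: 2.

2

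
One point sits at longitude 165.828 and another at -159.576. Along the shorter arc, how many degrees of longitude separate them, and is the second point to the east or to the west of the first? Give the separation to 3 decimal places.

Raw difference: -159.576 − 165.828 = -325.404°.
Normalise into (−180°, 180°]: -325.404° + 360° = 34.596°.
Positive ⇒ the second point lies to the east; separation 34.596°.

34.596° east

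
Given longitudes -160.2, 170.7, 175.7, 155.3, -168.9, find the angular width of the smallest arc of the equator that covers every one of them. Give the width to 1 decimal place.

Sort the longitudes: -168.9°, -160.2°, +155.3°, +170.7°, +175.7°.
Eastward gaps between consecutive values (wrapping around): 8.7°, 315.5°, 15.4°, 5.0°, 15.4°.
Largest gap = 315.5° ⇒ minimal covering band is its complement: 360° − 315.5° = 44.5°.
Band runs from +155.3° eastward to -160.2°, crossing the antimeridian.

44.5°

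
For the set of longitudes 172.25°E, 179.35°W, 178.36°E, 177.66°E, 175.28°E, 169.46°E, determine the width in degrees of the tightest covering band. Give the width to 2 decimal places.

Sort the longitudes: -179.35°, +169.46°, +172.25°, +175.28°, +177.66°, +178.36°.
Eastward gaps between consecutive values (wrapping around): 348.81°, 2.79°, 3.03°, 2.38°, 0.70°, 2.29°.
Largest gap = 348.81° ⇒ minimal covering band is its complement: 360° − 348.81° = 11.19°.
Band runs from +169.46° eastward to -179.35°, crossing the antimeridian.

11.19°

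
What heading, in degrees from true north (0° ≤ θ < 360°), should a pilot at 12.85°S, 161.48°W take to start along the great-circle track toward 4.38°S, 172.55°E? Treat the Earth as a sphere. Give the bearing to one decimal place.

Δλ = 172.55 − -161.48 = 334.03°; wrapped into (−180°, 180°]: -25.97°.
θ = atan2( sin Δλ · cos φ₂ , cos φ₁ · sin φ₂ − sin φ₁ · cos φ₂ · cos Δλ )
  = atan2(-0.43662, 0.12490) = -74.036° → normalised to [0°, 360°): 285.964°.

286.0°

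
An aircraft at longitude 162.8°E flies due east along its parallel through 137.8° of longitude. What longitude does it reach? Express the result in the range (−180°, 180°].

59.4°W

Start at +162.8°; shift +137.8° → +300.6°.
+300.6° lies outside (−180°, 180°]; subtract 360° → -59.4°.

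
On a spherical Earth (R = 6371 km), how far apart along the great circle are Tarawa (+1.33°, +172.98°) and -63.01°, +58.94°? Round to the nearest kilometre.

Δλ = 58.94 − 172.98 = -114.04°.
Δφ = -63.01 − 1.33 = -64.34°.
a = sin²(Δφ/2) + cos φ₁ · cos φ₂ · sin²(Δλ/2) = 0.602757.
c = 2·atan2(√a, √(1−a)) = 1.77778 rad → d = 6371·c ≈ 11326.27 km.

11326 km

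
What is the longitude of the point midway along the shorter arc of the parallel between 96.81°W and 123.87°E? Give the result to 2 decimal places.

Signed shortest Δλ from -96.81° to +123.87° is -139.32°.
Midpoint longitude = -96.81° + (-139.32°)/2 = -96.81° − 69.66° = -166.47°.
(The naïve average (-96.81 + +123.87)/2 = 13.53° is on the wrong side of the globe.)

166.47°W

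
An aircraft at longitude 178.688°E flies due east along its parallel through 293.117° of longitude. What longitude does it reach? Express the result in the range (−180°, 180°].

111.805°E

Start at +178.688°; shift +293.117° → +471.805°.
+471.805° lies outside (−180°, 180°]; subtract 360° → +111.805°.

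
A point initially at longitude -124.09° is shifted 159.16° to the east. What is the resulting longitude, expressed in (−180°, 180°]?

+35.07°

Start at -124.09°; shift +159.16° → +35.07°.
+35.07° already lies in (−180°, 180°].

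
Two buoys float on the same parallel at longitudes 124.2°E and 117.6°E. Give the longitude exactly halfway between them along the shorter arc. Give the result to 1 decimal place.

Signed shortest Δλ from +124.2° to +117.6° is -6.6°.
Midpoint longitude = +124.2° + (-6.6°)/2 = +124.2° − 3.3° = +120.9°.

120.9°E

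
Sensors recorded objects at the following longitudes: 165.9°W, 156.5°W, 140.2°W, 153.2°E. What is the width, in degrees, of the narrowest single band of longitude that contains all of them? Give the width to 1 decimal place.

66.6°

Sort the longitudes: -165.9°, -156.5°, -140.2°, +153.2°.
Eastward gaps between consecutive values (wrapping around): 9.4°, 16.3°, 293.4°, 40.9°.
Largest gap = 293.4° ⇒ minimal covering band is its complement: 360° − 293.4° = 66.6°.
Band runs from +153.2° eastward to -140.2°, crossing the antimeridian.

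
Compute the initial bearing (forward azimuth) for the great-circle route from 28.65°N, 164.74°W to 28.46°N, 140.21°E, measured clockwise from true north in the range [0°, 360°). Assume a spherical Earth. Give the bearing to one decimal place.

283.8°

Δλ = 140.21 − -164.74 = 304.95°; wrapped into (−180°, 180°]: -55.05°.
θ = atan2( sin Δλ · cos φ₂ , cos φ₁ · sin φ₂ − sin φ₁ · cos φ₂ · cos Δλ )
  = atan2(-0.72060, 0.17673) = -76.220° → normalised to [0°, 360°): 283.780°.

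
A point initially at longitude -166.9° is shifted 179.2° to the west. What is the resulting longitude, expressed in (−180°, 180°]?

Start at -166.9°; shift −179.2° → -346.1°.
-346.1° lies outside (−180°, 180°]; add 360° → +13.9°.

+13.9°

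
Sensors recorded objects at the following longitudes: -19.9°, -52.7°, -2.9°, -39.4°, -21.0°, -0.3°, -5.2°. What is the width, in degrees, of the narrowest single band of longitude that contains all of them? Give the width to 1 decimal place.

Sort the longitudes: -52.7°, -39.4°, -21.0°, -19.9°, -5.2°, -2.9°, -0.3°.
Eastward gaps between consecutive values (wrapping around): 13.3°, 18.4°, 1.1°, 14.7°, 2.3°, 2.6°, 307.6°.
Largest gap = 307.6° ⇒ minimal covering band is its complement: 360° − 307.6° = 52.4°.
Band runs from -52.7° eastward to -0.3°.

52.4°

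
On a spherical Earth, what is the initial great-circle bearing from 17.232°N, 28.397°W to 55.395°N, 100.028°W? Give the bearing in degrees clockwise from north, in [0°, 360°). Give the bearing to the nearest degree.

324°

Δλ = -100.028 − -28.397 = -71.631°.
θ = atan2( sin Δλ · cos φ₂ , cos φ₁ · sin φ₂ − sin φ₁ · cos φ₂ · cos Δλ )
  = atan2(-0.53898, 0.73312) = -36.323° → normalised to [0°, 360°): 323.677°.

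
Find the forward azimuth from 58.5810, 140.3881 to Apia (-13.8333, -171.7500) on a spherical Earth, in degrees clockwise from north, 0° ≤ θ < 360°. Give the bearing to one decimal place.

133.4°

Δλ = -171.7500 − 140.3881 = -312.1381°; wrapped into (−180°, 180°]: 47.8619°.
θ = atan2( sin Δλ · cos φ₂ , cos φ₁ · sin φ₂ − sin φ₁ · cos φ₂ · cos Δλ )
  = atan2(0.72002, -0.68058) = 133.387° → normalised to [0°, 360°): 133.387°.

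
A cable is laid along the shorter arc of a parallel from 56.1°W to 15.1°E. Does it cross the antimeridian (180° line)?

No

Signed shortest Δλ = ((15.1 − -56.1 + 180) mod 360) − 180 = 71.2°.
Going east by 71.2° from -56.1° reaches +15.1° without touching 180°.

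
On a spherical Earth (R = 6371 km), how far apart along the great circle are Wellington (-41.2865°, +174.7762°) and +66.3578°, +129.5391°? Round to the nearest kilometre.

Δλ = 129.5391 − 174.7762 = -45.2371°.
Δφ = 66.3578 − -41.2865 = 107.6443°.
a = sin²(Δφ/2) + cos φ₁ · cos φ₂ · sin²(Δλ/2) = 0.696125.
c = 2·atan2(√a, √(1−a)) = 1.97387 rad → d = 6371·c ≈ 12575.54 km.

12576 km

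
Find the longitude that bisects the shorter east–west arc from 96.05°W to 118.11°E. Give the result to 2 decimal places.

168.97°W

Signed shortest Δλ from -96.05° to +118.11° is -145.84°.
Midpoint longitude = -96.05° + (-145.84°)/2 = -96.05° − 72.92° = -168.97°.
(The naïve average (-96.05 + +118.11)/2 = 11.03° is on the wrong side of the globe.)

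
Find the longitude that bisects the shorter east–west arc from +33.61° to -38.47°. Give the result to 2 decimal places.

Signed shortest Δλ from +33.61° to -38.47° is -72.08°.
Midpoint longitude = +33.61° + (-72.08°)/2 = +33.61° − 36.04° = -2.43°.

-2.43°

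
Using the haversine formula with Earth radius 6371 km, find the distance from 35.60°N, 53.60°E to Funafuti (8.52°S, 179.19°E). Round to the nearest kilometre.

13750 km

Δλ = 179.19 − 53.60 = 125.59°.
Δφ = -8.52 − 35.60 = -44.12°.
a = sin²(Δφ/2) + cos φ₁ · cos φ₂ · sin²(Δλ/2) = 0.777116.
c = 2·atan2(√a, √(1−a)) = 2.15824 rad → d = 6371·c ≈ 13750.12 km.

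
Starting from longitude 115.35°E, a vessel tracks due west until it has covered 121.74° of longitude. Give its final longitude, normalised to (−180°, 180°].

6.39°W

Start at +115.35°; shift −121.74° → -6.39°.
-6.39° already lies in (−180°, 180°].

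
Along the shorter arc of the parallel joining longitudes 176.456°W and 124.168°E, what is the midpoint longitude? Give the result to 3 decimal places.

153.856°E

Signed shortest Δλ from -176.456° to +124.168° is -59.376°.
Midpoint longitude = -176.456° + (-59.376°)/2 = -176.456° − 29.688° = -206.144°.
Normalise into (−180°, 180°]: +153.856°.
(The naïve average (-176.456 + +124.168)/2 = -26.144° is on the wrong side of the globe.)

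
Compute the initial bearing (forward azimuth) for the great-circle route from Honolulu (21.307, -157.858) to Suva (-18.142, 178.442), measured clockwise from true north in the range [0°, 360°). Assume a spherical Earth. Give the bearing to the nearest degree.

Δλ = 178.442 − -157.858 = 336.300°; wrapped into (−180°, 180°]: -23.700°.
θ = atan2( sin Δλ · cos φ₂ , cos φ₁ · sin φ₂ − sin φ₁ · cos φ₂ · cos Δλ )
  = atan2(-0.38197, -0.60627) = -147.788° → normalised to [0°, 360°): 212.212°.

212°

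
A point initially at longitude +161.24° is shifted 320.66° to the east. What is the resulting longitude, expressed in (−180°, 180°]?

Start at +161.24°; shift +320.66° → +481.90°.
+481.90° lies outside (−180°, 180°]; subtract 360° → +121.90°.

+121.90°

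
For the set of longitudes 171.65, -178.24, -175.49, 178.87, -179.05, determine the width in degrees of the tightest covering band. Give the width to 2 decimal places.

12.86°

Sort the longitudes: -179.05°, -178.24°, -175.49°, +171.65°, +178.87°.
Eastward gaps between consecutive values (wrapping around): 0.81°, 2.75°, 347.14°, 7.22°, 2.08°.
Largest gap = 347.14° ⇒ minimal covering band is its complement: 360° − 347.14° = 12.86°.
Band runs from +171.65° eastward to -175.49°, crossing the antimeridian.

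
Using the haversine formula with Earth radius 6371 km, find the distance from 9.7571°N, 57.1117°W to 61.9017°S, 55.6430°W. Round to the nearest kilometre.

Δλ = -55.6430 − -57.1117 = 1.4687°.
Δφ = -61.9017 − 9.7571 = -71.6588°.
a = sin²(Δφ/2) + cos φ₁ · cos φ₂ · sin²(Δλ/2) = 0.342739.
c = 2·atan2(√a, √(1−a)) = 1.25084 rad → d = 6371·c ≈ 7969.12 km.

7969 km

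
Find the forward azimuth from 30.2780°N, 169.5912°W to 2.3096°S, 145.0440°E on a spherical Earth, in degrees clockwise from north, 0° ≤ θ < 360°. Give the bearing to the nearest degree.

Δλ = 145.0440 − -169.5912 = 314.6352°; wrapped into (−180°, 180°]: -45.3648°.
θ = atan2( sin Δλ · cos φ₂ , cos φ₁ · sin φ₂ − sin φ₁ · cos φ₂ · cos Δλ )
  = atan2(-0.71102, -0.38876) = -118.668° → normalised to [0°, 360°): 241.332°.

241°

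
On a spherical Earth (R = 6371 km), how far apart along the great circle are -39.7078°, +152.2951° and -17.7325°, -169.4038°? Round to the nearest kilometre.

4412 km

Δλ = -169.4038 − 152.2951 = -321.6989°; wrapped into (−180°, 180°]: 38.3011°.
Δφ = -17.7325 − -39.7078 = 21.9753°.
a = sin²(Δφ/2) + cos φ₁ · cos φ₂ · sin²(Δλ/2) = 0.115186.
c = 2·atan2(√a, √(1−a)) = 0.69254 rad → d = 6371·c ≈ 4412.15 km.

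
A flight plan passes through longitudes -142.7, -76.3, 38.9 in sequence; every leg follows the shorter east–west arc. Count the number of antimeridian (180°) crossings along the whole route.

Leg 1: -142.7° → -76.3°, shortest Δλ = 66.4° (east) — does not cross 180°.
Leg 2: -76.3° → +38.9°, shortest Δλ = 115.2° (east) — does not cross 180°.
Total crossings: 0.

0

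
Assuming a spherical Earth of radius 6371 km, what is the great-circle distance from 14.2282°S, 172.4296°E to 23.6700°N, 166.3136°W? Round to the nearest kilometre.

Δλ = -166.3136 − 172.4296 = -338.7432°; wrapped into (−180°, 180°]: 21.2568°.
Δφ = 23.6700 − -14.2282 = 37.8982°.
a = sin²(Δφ/2) + cos φ₁ · cos φ₂ · sin²(Δλ/2) = 0.135648.
c = 2·atan2(√a, √(1−a)) = 0.75437 rad → d = 6371·c ≈ 4806.09 km.

4806 km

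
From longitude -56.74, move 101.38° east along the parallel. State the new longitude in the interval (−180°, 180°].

+44.64°

Start at -56.74°; shift +101.38° → +44.64°.
+44.64° already lies in (−180°, 180°].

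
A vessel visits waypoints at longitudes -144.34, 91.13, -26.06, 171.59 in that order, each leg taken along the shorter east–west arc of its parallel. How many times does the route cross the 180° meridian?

2

Leg 1: -144.34° → +91.13°, shortest Δλ = -124.53° (west) — crosses 180°.
Leg 2: +91.13° → -26.06°, shortest Δλ = -117.19° (west) — does not cross 180°.
Leg 3: -26.06° → +171.59°, shortest Δλ = -162.35° (west) — crosses 180°.
Total crossings: 2.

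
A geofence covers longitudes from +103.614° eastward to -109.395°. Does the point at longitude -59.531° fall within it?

No

Band width going east from +103.614° to -109.395°: ((-109.395 − 103.614) mod 360) = 146.991°.
Offset of -59.531° east of the west edge: ((-59.531 − 103.614) mod 360) = 196.855°.
196.855° > 146.991° ⇒ outside.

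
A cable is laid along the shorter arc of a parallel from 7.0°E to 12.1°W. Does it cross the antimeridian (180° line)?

Signed shortest Δλ = ((-12.1 − 7.0 + 180) mod 360) − 180 = -19.1°.
Going west by 19.1° from +7.0° reaches -12.1° without touching 180°.

No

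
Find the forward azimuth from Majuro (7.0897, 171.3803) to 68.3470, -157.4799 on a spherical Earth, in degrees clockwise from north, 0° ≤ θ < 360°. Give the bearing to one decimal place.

Δλ = -157.4799 − 171.3803 = -328.8602°; wrapped into (−180°, 180°]: 31.1398°.
θ = atan2( sin Δλ · cos φ₂ , cos φ₁ · sin φ₂ − sin φ₁ · cos φ₂ · cos Δλ )
  = atan2(0.19081, 0.88335) = 12.189° → normalised to [0°, 360°): 12.189°.

12.2°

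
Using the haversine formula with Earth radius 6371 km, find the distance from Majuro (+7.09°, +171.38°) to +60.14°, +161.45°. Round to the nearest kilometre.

Δλ = 161.45 − 171.38 = -9.93°.
Δφ = 60.14 − 7.09 = 53.05°.
a = sin²(Δφ/2) + cos φ₁ · cos φ₂ · sin²(Δλ/2) = 0.203142.
c = 2·atan2(√a, √(1−a)) = 0.93513 rad → d = 6371·c ≈ 5957.69 km.

5958 km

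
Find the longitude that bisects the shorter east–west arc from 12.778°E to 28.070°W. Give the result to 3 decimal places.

Signed shortest Δλ from +12.778° to -28.070° is -40.848°.
Midpoint longitude = +12.778° + (-40.848°)/2 = +12.778° − 20.424° = -7.646°.

7.646°W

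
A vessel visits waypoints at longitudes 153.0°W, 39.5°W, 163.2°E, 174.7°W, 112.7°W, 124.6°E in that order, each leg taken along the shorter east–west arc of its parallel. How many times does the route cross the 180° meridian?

Leg 1: -153.0° → -39.5°, shortest Δλ = 113.5° (east) — does not cross 180°.
Leg 2: -39.5° → +163.2°, shortest Δλ = -157.3° (west) — crosses 180°.
Leg 3: +163.2° → -174.7°, shortest Δλ = 22.1° (east) — crosses 180°.
Leg 4: -174.7° → -112.7°, shortest Δλ = 62.0° (east) — does not cross 180°.
Leg 5: -112.7° → +124.6°, shortest Δλ = -122.7° (west) — crosses 180°.
Total crossings: 3.

3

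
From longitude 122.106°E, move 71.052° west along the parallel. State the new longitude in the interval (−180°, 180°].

Start at +122.106°; shift −71.052° → +51.054°.
+51.054° already lies in (−180°, 180°].

51.054°E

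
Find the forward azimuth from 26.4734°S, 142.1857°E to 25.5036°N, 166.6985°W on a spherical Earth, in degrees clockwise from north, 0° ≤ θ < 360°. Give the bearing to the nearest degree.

Δλ = -166.6985 − 142.1857 = -308.8842°; wrapped into (−180°, 180°]: 51.1158°.
θ = atan2( sin Δλ · cos φ₂ , cos φ₁ · sin φ₂ − sin φ₁ · cos φ₂ · cos Δλ )
  = atan2(0.70257, 0.63799) = 47.758° → normalised to [0°, 360°): 47.758°.

48°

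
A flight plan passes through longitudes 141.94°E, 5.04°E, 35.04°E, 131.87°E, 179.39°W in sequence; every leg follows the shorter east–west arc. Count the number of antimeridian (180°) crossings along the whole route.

Leg 1: +141.94° → +5.04°, shortest Δλ = -136.9° (west) — does not cross 180°.
Leg 2: +5.04° → +35.04°, shortest Δλ = 30.0° (east) — does not cross 180°.
Leg 3: +35.04° → +131.87°, shortest Δλ = 96.83° (east) — does not cross 180°.
Leg 4: +131.87° → -179.39°, shortest Δλ = 48.74° (east) — crosses 180°.
Total crossings: 1.

1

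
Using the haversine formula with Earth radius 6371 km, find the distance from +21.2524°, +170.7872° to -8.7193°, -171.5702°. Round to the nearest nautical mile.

Δλ = -171.5702 − 170.7872 = -342.3574°; wrapped into (−180°, 180°]: 17.6426°.
Δφ = -8.7193 − 21.2524 = -29.9717°.
a = sin²(Δφ/2) + cos φ₁ · cos φ₂ · sin²(Δλ/2) = 0.088528.
c = 2·atan2(√a, √(1−a)) = 0.60422 rad → d = 6371·c ≈ 3849.51 km ≈ 2078.57 nmi.

2079 nmi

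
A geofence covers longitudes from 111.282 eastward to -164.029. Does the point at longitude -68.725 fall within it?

Band width going east from +111.282° to -164.029°: ((-164.029 − 111.282) mod 360) = 84.689°.
Offset of -68.725° east of the west edge: ((-68.725 − 111.282) mod 360) = 179.993°.
179.993° > 84.689° ⇒ outside.

No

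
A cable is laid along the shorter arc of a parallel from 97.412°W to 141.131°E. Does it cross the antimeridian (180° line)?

Naïve |141.131 − -97.412| = 238.543° > 180°, so the shorter arc goes the other way round — across 180°.
Signed shortest Δλ = ((141.131 − -97.412 + 180) mod 360) − 180 = -121.457°.
Going west by 121.457° from -97.412° passes through 180° before reaching +141.131°.

Yes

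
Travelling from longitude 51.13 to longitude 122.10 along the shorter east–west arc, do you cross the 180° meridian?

Signed shortest Δλ = ((122.10 − 51.13 + 180) mod 360) − 180 = 70.97°.
Going east by 70.97° from +51.13° reaches +122.10° without touching 180°.

No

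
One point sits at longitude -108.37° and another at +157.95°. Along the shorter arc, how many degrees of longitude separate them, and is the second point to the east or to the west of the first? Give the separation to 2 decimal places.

93.68° west

Raw difference: 157.95 − -108.37 = 266.32°.
Normalise into (−180°, 180°]: 266.32° − 360° = -93.68°.
Negative ⇒ the second point lies to the west; separation 93.68°.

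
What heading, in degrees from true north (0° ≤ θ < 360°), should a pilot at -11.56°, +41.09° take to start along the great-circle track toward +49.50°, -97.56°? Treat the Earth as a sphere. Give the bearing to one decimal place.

326.5°

Δλ = -97.56 − 41.09 = -138.65°.
θ = atan2( sin Δλ · cos φ₂ , cos φ₁ · sin φ₂ − sin φ₁ · cos φ₂ · cos Δλ )
  = atan2(-0.42906, 0.64728) = -33.539° → normalised to [0°, 360°): 326.461°.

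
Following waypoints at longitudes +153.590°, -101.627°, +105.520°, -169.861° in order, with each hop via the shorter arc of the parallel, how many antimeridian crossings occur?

Leg 1: +153.590° → -101.627°, shortest Δλ = 104.783° (east) — crosses 180°.
Leg 2: -101.627° → +105.520°, shortest Δλ = -152.853° (west) — crosses 180°.
Leg 3: +105.520° → -169.861°, shortest Δλ = 84.619° (east) — crosses 180°.
Total crossings: 3.

3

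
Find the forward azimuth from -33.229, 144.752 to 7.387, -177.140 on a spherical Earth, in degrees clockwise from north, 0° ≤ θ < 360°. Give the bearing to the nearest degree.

49°

Δλ = -177.140 − 144.752 = -321.892°; wrapped into (−180°, 180°]: 38.108°.
θ = atan2( sin Δλ · cos φ₂ , cos φ₁ · sin φ₂ − sin φ₁ · cos φ₂ · cos Δλ )
  = atan2(0.61202, 0.53515) = 48.834° → normalised to [0°, 360°): 48.834°.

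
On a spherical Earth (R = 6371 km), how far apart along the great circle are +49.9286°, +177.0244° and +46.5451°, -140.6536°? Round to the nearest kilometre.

3115 km

Δλ = -140.6536 − 177.0244 = -317.6780°; wrapped into (−180°, 180°]: 42.3220°.
Δφ = 46.5451 − 49.9286 = -3.3835°.
a = sin²(Δφ/2) + cos φ₁ · cos φ₂ · sin²(Δλ/2) = 0.058569.
c = 2·atan2(√a, √(1−a)) = 0.48887 rad → d = 6371·c ≈ 3114.61 km.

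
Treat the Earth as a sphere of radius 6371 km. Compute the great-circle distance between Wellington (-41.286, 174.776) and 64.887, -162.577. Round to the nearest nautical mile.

6463 nmi

Δλ = -162.577 − 174.776 = -337.353°; wrapped into (−180°, 180°]: 22.647°.
Δφ = 64.887 − -41.286 = 106.173°.
a = sin²(Δφ/2) + cos φ₁ · cos φ₂ · sin²(Δλ/2) = 0.651564.
c = 2·atan2(√a, √(1−a)) = 1.87877 rad → d = 6371·c ≈ 11969.64 km ≈ 6463.09 nmi.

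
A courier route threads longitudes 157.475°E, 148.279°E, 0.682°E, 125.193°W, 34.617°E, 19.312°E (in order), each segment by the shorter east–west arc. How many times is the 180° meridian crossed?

0

Leg 1: +157.475° → +148.279°, shortest Δλ = -9.196° (west) — does not cross 180°.
Leg 2: +148.279° → +0.682°, shortest Δλ = -147.597° (west) — does not cross 180°.
Leg 3: +0.682° → -125.193°, shortest Δλ = -125.875° (west) — does not cross 180°.
Leg 4: -125.193° → +34.617°, shortest Δλ = 159.81° (east) — does not cross 180°.
Leg 5: +34.617° → +19.312°, shortest Δλ = -15.305° (west) — does not cross 180°.
Total crossings: 0.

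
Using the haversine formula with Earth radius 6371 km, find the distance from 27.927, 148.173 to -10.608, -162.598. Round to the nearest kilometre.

6811 km

Δλ = -162.598 − 148.173 = -310.771°; wrapped into (−180°, 180°]: 49.229°.
Δφ = -10.608 − 27.927 = -38.535°.
a = sin²(Δφ/2) + cos φ₁ · cos φ₂ · sin²(Δλ/2) = 0.259545.
c = 2·atan2(√a, √(1−a)) = 1.06910 rad → d = 6371·c ≈ 6811.26 km.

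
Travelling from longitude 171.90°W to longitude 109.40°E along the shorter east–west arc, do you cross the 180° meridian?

Yes

Naïve |109.40 − -171.90| = 281.3° > 180°, so the shorter arc goes the other way round — across 180°.
Signed shortest Δλ = ((109.40 − -171.90 + 180) mod 360) − 180 = -78.7°.
Going west by 78.7° from -171.90° passes through 180° before reaching +109.40°.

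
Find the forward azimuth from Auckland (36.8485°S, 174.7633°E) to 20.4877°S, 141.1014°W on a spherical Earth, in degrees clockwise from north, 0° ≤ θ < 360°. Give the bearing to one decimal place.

79.3°

Δλ = -141.1014 − 174.7633 = -315.8647°; wrapped into (−180°, 180°]: 44.1353°.
θ = atan2( sin Δλ · cos φ₂ , cos φ₁ · sin φ₂ − sin φ₁ · cos φ₂ · cos Δλ )
  = atan2(0.65231, 0.12310) = 79.313° → normalised to [0°, 360°): 79.313°.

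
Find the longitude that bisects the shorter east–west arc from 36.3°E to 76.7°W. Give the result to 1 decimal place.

20.2°W

Signed shortest Δλ from +36.3° to -76.7° is -113.0°.
Midpoint longitude = +36.3° + (-113.0°)/2 = +36.3° − 56.5° = -20.2°.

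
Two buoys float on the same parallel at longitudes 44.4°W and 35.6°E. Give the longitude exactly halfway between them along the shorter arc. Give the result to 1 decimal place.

Signed shortest Δλ from -44.4° to +35.6° is +80.0°.
Midpoint longitude = -44.4° + (+80.0°)/2 = -44.4° + 40.0° = -4.4°.

4.4°W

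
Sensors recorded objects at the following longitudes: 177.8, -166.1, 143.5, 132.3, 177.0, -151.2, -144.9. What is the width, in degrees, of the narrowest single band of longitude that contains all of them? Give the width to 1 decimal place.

Sort the longitudes: -166.1°, -151.2°, -144.9°, +132.3°, +143.5°, +177.0°, +177.8°.
Eastward gaps between consecutive values (wrapping around): 14.9°, 6.3°, 277.2°, 11.2°, 33.5°, 0.8°, 16.1°.
Largest gap = 277.2° ⇒ minimal covering band is its complement: 360° − 277.2° = 82.8°.
Band runs from +132.3° eastward to -144.9°, crossing the antimeridian.

82.8°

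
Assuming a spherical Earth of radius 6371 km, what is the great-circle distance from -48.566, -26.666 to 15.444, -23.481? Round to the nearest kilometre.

Δλ = -23.481 − -26.666 = 3.185°.
Δφ = 15.444 − -48.566 = 64.010°.
a = sin²(Δφ/2) + cos φ₁ · cos φ₂ · sin²(Δλ/2) = 0.281386.
c = 2·atan2(√a, √(1−a)) = 1.11828 rad → d = 6371·c ≈ 7124.57 km.

7125 km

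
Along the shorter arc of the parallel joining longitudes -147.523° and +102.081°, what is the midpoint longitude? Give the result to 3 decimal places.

+157.279°

Signed shortest Δλ from -147.523° to +102.081° is -110.396°.
Midpoint longitude = -147.523° + (-110.396°)/2 = -147.523° − 55.198° = -202.721°.
Normalise into (−180°, 180°]: +157.279°.
(The naïve average (-147.523 + +102.081)/2 = -22.721° is on the wrong side of the globe.)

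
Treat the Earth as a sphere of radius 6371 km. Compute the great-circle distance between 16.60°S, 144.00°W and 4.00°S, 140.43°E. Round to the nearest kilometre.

8344 km

Δλ = 140.43 − -144.00 = 284.43°; wrapped into (−180°, 180°]: -75.57°.
Δφ = -4.00 − -16.60 = 12.60°.
a = sin²(Δφ/2) + cos φ₁ · cos φ₂ · sin²(Δλ/2) = 0.370921.
c = 2·atan2(√a, √(1−a)) = 1.30968 rad → d = 6371·c ≈ 8343.98 km.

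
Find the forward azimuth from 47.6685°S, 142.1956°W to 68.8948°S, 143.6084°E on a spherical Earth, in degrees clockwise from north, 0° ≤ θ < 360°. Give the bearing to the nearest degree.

212°

Δλ = 143.6084 − -142.1956 = 285.8040°; wrapped into (−180°, 180°]: -74.1960°.
θ = atan2( sin Δλ · cos φ₂ , cos φ₁ · sin φ₂ − sin φ₁ · cos φ₂ · cos Δλ )
  = atan2(-0.34647, -0.55575) = -148.059° → normalised to [0°, 360°): 211.941°.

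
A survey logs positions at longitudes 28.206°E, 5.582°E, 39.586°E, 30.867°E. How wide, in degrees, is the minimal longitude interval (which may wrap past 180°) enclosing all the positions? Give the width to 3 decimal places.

Sort the longitudes: +5.582°, +28.206°, +30.867°, +39.586°.
Eastward gaps between consecutive values (wrapping around): 22.624°, 2.661°, 8.719°, 325.996°.
Largest gap = 325.996° ⇒ minimal covering band is its complement: 360° − 325.996° = 34.004°.
Band runs from +5.582° eastward to +39.586°.

34.004°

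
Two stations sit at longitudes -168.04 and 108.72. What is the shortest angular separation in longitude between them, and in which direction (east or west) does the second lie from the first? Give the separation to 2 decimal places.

Raw difference: 108.72 − -168.04 = 276.76°.
Normalise into (−180°, 180°]: 276.76° − 360° = -83.24°.
Negative ⇒ the second point lies to the west; separation 83.24°.

83.24° west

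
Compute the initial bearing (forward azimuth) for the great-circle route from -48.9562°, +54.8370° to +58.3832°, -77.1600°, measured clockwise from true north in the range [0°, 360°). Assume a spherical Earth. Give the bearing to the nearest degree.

307°

Δλ = -77.1600 − 54.8370 = -131.9970°.
θ = atan2( sin Δλ · cos φ₂ , cos φ₁ · sin φ₂ − sin φ₁ · cos φ₂ · cos Δλ )
  = atan2(-0.38960, 0.29463) = -52.903° → normalised to [0°, 360°): 307.097°.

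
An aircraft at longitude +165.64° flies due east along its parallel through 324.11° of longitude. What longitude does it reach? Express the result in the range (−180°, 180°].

+129.75°

Start at +165.64°; shift +324.11° → +489.75°.
+489.75° lies outside (−180°, 180°]; subtract 360° → +129.75°.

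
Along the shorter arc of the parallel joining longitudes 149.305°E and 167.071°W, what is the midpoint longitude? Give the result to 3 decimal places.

Signed shortest Δλ from +149.305° to -167.071° is +43.624°.
Midpoint longitude = +149.305° + (+43.624°)/2 = +149.305° + 21.812° = +171.117°.
(The naïve average (+149.305 + -167.071)/2 = -8.883° is on the wrong side of the globe.)

171.117°E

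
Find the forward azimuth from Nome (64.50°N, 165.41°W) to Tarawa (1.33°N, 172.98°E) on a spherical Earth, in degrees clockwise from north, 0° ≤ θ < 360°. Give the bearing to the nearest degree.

Δλ = 172.98 − -165.41 = 338.39°; wrapped into (−180°, 180°]: -21.61°.
θ = atan2( sin Δλ · cos φ₂ , cos φ₁ · sin φ₂ − sin φ₁ · cos φ₂ · cos Δλ )
  = atan2(-0.36819, -0.82893) = -156.050° → normalised to [0°, 360°): 203.950°.

204°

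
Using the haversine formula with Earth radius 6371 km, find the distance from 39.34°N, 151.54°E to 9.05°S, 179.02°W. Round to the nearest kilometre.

Δλ = -179.02 − 151.54 = -330.56°; wrapped into (−180°, 180°]: 29.44°.
Δφ = -9.05 − 39.34 = -48.39°.
a = sin²(Δφ/2) + cos φ₁ · cos φ₂ · sin²(Δλ/2) = 0.217284.
c = 2·atan2(√a, √(1−a)) = 0.96984 rad → d = 6371·c ≈ 6178.85 km.

6179 km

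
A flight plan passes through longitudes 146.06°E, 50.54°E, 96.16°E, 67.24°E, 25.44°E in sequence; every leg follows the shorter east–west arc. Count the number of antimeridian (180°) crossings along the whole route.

0

Leg 1: +146.06° → +50.54°, shortest Δλ = -95.52° (west) — does not cross 180°.
Leg 2: +50.54° → +96.16°, shortest Δλ = 45.62° (east) — does not cross 180°.
Leg 3: +96.16° → +67.24°, shortest Δλ = -28.92° (west) — does not cross 180°.
Leg 4: +67.24° → +25.44°, shortest Δλ = -41.8° (west) — does not cross 180°.
Total crossings: 0.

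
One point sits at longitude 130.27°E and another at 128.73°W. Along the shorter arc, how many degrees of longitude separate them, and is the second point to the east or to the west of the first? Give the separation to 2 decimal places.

101.00° east

Raw difference: -128.73 − 130.27 = -259.0°.
Normalise into (−180°, 180°]: -259.0° + 360° = 101.0°.
Positive ⇒ the second point lies to the east; separation 101.00°.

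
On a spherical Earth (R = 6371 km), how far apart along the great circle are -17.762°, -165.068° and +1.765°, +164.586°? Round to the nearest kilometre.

Δλ = 164.586 − -165.068 = 329.654°; wrapped into (−180°, 180°]: -30.346°.
Δφ = 1.765 − -17.762 = 19.527°.
a = sin²(Δφ/2) + cos φ₁ · cos φ₂ · sin²(Δλ/2) = 0.093966.
c = 2·atan2(√a, √(1−a)) = 0.62311 rad → d = 6371·c ≈ 3969.84 km.

3970 km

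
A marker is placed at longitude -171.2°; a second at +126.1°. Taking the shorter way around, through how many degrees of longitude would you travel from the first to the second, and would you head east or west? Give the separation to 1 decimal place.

62.7° west

Raw difference: 126.1 − -171.2 = 297.3°.
Normalise into (−180°, 180°]: 297.3° − 360° = -62.7°.
Negative ⇒ the second point lies to the west; separation 62.7°.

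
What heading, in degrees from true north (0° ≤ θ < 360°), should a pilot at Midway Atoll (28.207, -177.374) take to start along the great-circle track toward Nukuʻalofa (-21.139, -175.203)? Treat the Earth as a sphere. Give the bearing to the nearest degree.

177°

Δλ = -175.203 − -177.374 = 2.171°.
θ = atan2( sin Δλ · cos φ₂ , cos φ₁ · sin φ₂ − sin φ₁ · cos φ₂ · cos Δλ )
  = atan2(0.03533, -0.75834) = 177.332° → normalised to [0°, 360°): 177.332°.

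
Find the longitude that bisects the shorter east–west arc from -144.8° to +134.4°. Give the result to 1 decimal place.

Signed shortest Δλ from -144.8° to +134.4° is -80.8°.
Midpoint longitude = -144.8° + (-80.8°)/2 = -144.8° − 40.4° = -185.2°.
Normalise into (−180°, 180°]: +174.8°.
(The naïve average (-144.8 + +134.4)/2 = -5.2° is on the wrong side of the globe.)

+174.8°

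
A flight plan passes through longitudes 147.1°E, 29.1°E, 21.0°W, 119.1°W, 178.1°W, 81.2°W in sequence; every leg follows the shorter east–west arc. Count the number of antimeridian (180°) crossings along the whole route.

Leg 1: +147.1° → +29.1°, shortest Δλ = -118.0° (west) — does not cross 180°.
Leg 2: +29.1° → -21.0°, shortest Δλ = -50.1° (west) — does not cross 180°.
Leg 3: -21.0° → -119.1°, shortest Δλ = -98.1° (west) — does not cross 180°.
Leg 4: -119.1° → -178.1°, shortest Δλ = -59.0° (west) — does not cross 180°.
Leg 5: -178.1° → -81.2°, shortest Δλ = 96.9° (east) — does not cross 180°.
Total crossings: 0.

0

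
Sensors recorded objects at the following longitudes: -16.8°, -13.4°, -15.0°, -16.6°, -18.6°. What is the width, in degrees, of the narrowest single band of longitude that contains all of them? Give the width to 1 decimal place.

Sort the longitudes: -18.6°, -16.8°, -16.6°, -15.0°, -13.4°.
Eastward gaps between consecutive values (wrapping around): 1.8°, 0.2°, 1.6°, 1.6°, 354.8°.
Largest gap = 354.8° ⇒ minimal covering band is its complement: 360° − 354.8° = 5.2°.
Band runs from -18.6° eastward to -13.4°.

5.2°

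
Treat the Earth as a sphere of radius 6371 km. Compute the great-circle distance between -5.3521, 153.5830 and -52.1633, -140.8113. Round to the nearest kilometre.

7893 km

Δλ = -140.8113 − 153.5830 = -294.3943°; wrapped into (−180°, 180°]: 65.6057°.
Δφ = -52.1633 − -5.3521 = -46.8112°.
a = sin²(Δφ/2) + cos φ₁ · cos φ₂ · sin²(Δλ/2) = 0.337045.
c = 2·atan2(√a, √(1−a)) = 1.23882 rad → d = 6371·c ≈ 7892.54 km.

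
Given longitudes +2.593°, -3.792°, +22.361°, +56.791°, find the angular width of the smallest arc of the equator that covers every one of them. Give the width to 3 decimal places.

Sort the longitudes: -3.792°, +2.593°, +22.361°, +56.791°.
Eastward gaps between consecutive values (wrapping around): 6.385°, 19.768°, 34.430°, 299.417°.
Largest gap = 299.417° ⇒ minimal covering band is its complement: 360° − 299.417° = 60.583°.
Band runs from -3.792° eastward to +56.791°.

60.583°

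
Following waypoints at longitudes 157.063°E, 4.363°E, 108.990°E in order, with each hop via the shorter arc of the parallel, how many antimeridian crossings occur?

0

Leg 1: +157.063° → +4.363°, shortest Δλ = -152.7° (west) — does not cross 180°.
Leg 2: +4.363° → +108.990°, shortest Δλ = 104.627° (east) — does not cross 180°.
Total crossings: 0.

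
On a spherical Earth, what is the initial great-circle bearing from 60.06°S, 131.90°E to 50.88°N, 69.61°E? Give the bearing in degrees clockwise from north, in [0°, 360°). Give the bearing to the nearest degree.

319°

Δλ = 69.61 − 131.90 = -62.29°.
θ = atan2( sin Δλ · cos φ₂ , cos φ₁ · sin φ₂ − sin φ₁ · cos φ₂ · cos Δλ )
  = atan2(-0.55858, 0.64144) = -41.050° → normalised to [0°, 360°): 318.950°.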